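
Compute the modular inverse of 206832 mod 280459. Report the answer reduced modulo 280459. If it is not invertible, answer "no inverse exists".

gcd(280459, 206832) by repeated division:
280459 = 1*206832 + 73627
206832 = 2*73627 + 59578
73627 = 1*59578 + 14049
59578 = 4*14049 + 3382
14049 = 4*3382 + 521
3382 = 6*521 + 256
521 = 2*256 + 9
256 = 28*9 + 4
9 = 2*4 + 1
4 = 4*1 + 0
Since gcd(206832, 280459) = 1, back-substitute to write 1 as a combination:
1 = 9 − 2·4
1 = −2·256 + 57·9
1 = 57·521 − 116·256
1 = −116·3382 + 753·521
1 = 753·14049 − 3128·3382
1 = −3128·59578 + 13265·14049
1 = 13265·73627 − 16393·59578
1 = −16393·206832 + 46051·73627
1 = 46051·280459 − 62444·206832
Thus 206832·(-62444) ≡ 1 (mod 280459); reducing, -62444 mod 280459 = 218015.

218015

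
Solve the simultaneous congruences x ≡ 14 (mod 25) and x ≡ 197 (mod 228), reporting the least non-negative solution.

Write x = 14 + 25·k. Then 25·k ≡ 197 − 14 ≡ 183 (mod 228).
Need 25⁻¹ mod 228. Extended Euclid on (228, 25):
228 = 9*25 + 3
25 = 8*3 + 1
3 = 3*1 + 0
Back-substitute:
1 = 25 − 8·3
1 = −8·228 + 73·25
25⁻¹ ≡ 73 (mod 228), so k ≡ 73·183 ≡ 135 (mod 228).
x = 14 + 25·135 = 3389.

3389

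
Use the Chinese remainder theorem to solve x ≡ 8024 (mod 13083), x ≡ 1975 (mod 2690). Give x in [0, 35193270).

Write x = 8024 + 13083·k. Then 13083·k ≡ 1975 − 8024 ≡ 2021 (mod 2690).
Need 13083⁻¹ mod 2690. Extended Euclid on (2690, 2323):
2690 = 1×2323 + 367
2323 = 6×367 + 121
367 = 3×121 + 4
121 = 30×4 + 1
4 = 4×1 + 0
Back-substitute:
1 = 121 − 30·4
1 = −30·367 + 91·121
1 = 91·2323 − 576·367
1 = −576·2690 + 667·2323
13083⁻¹ ≡ 667 (mod 2690), so k ≡ 667·2021 ≡ 317 (mod 2690).
x = 8024 + 13083·317 = 4155335.

4155335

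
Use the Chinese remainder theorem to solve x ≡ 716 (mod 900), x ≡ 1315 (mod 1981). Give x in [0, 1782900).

241016

Write x = 716 + 900·k. Then 900·k ≡ 1315 − 716 ≡ 599 (mod 1981).
Need 900⁻¹ mod 1981. Extended Euclid on (1981, 900):
1981 = 2·900 + 181
900 = 4·181 + 176
181 = 1·176 + 5
176 = 35·5 + 1
5 = 5·1 + 0
Back-substitute:
1 = 176 − 35·5
1 = −35·181 + 36·176
1 = 36·900 − 179·181
1 = −179·1981 + 394·900
900⁻¹ ≡ 394 (mod 1981), so k ≡ 394·599 ≡ 267 (mod 1981).
x = 716 + 900·267 = 241016.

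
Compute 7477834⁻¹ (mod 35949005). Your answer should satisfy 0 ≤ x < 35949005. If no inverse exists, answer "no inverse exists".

Run Euclid on (35949005, 7477834):
35949005 = 4·7477834 + 6037669
7477834 = 1·6037669 + 1440165
6037669 = 4·1440165 + 277009
1440165 = 5·277009 + 55120
277009 = 5·55120 + 1409
55120 = 39·1409 + 169
1409 = 8·169 + 57
169 = 2·57 + 55
57 = 1·55 + 2
55 = 27·2 + 1
2 = 2·1 + 0
The gcd is 1. Working backward:
1 = 55 − 27·2
1 = −27·57 + 28·55
1 = 28·169 − 83·57
1 = −83·1409 + 692·169
1 = 692·55120 − 27071·1409
1 = −27071·277009 + 136047·55120
1 = 136047·1440165 − 707306·277009
1 = −707306·6037669 + 2965271·1440165
1 = 2965271·7477834 − 3672577·6037669
1 = −3672577·35949005 + 17655579·7477834
So 7477834·17655579 ≡ 1 (mod 35949005).

17655579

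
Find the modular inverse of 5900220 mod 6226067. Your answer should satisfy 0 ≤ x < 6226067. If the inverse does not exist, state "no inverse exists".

4308971

Apply the Euclidean algorithm to 6226067 and 5900220:
6226067 = 1*5900220 + 325847
5900220 = 18*325847 + 34974
325847 = 9*34974 + 11081
34974 = 3*11081 + 1731
11081 = 6*1731 + 695
1731 = 2*695 + 341
695 = 2*341 + 13
341 = 26*13 + 3
13 = 4*3 + 1
3 = 3*1 + 0
gcd = 1, so the inverse exists. Back-substitute:
1 = 13 − 4·3
1 = −4·341 + 105·13
1 = 105·695 − 214·341
1 = −214·1731 + 533·695
1 = 533·11081 − 3412·1731
1 = −3412·34974 + 10769·11081
1 = 10769·325847 − 100333·34974
1 = −100333·5900220 + 1816763·325847
1 = 1816763·6226067 − 1917096·5900220
Hence 5900220⁻¹ ≡ -1917096 ≡ 4308971 (mod 6226067).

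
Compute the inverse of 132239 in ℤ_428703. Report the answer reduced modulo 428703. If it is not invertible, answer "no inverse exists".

302837

Run Euclid on (428703, 132239):
428703 = 3*132239 + 31986
132239 = 4*31986 + 4295
31986 = 7*4295 + 1921
4295 = 2*1921 + 453
1921 = 4*453 + 109
453 = 4*109 + 17
109 = 6*17 + 7
17 = 2*7 + 3
7 = 2*3 + 1
3 = 3*1 + 0
The gcd is 1. Working backward:
1 = 7 − 2·3
1 = −2·17 + 5·7
1 = 5·109 − 32·17
1 = −32·453 + 133·109
1 = 133·1921 − 564·453
1 = −564·4295 + 1261·1921
1 = 1261·31986 − 9391·4295
1 = −9391·132239 + 38825·31986
1 = 38825·428703 − 125866·132239
Hence 132239⁻¹ ≡ -125866 ≡ 302837 (mod 428703).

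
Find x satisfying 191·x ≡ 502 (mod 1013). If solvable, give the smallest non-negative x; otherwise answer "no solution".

First find gcd(191, 1013):
1013 = 5·191 + 58
191 = 3·58 + 17
58 = 3·17 + 7
17 = 2·7 + 3
7 = 2·3 + 1
3 = 3·1 + 0
gcd = 1, so a unique solution mod 1013 exists.
Back-substitute for the Bézout coefficients:
1 = 7 − 2·3
1 = −2·17 + 5·7
1 = 5·58 − 17·17
1 = −17·191 + 56·58
1 = 56·1013 − 297·191
So 191·(-297) ≡ 1 (mod 1013), giving 191⁻¹ ≡ 716.
x ≡ 191⁻¹·502 ≡ 716·502 ≡ 830 (mod 1013).

830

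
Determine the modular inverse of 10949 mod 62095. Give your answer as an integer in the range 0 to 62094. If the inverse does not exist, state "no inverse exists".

Apply the Euclidean algorithm to 62095 and 10949:
62095 = 5*10949 + 7350
10949 = 1*7350 + 3599
7350 = 2*3599 + 152
3599 = 23*152 + 103
152 = 1*103 + 49
103 = 2*49 + 5
49 = 9*5 + 4
5 = 1*4 + 1
4 = 4*1 + 0
The gcd is 1. Working backward:
1 = 5 − 4
1 = −49 + 10·5
1 = 10·103 − 21·49
1 = −21·152 + 31·103
1 = 31·3599 − 734·152
1 = −734·7350 + 1499·3599
1 = 1499·10949 − 2233·7350
1 = −2233·62095 + 12664·10949
So 10949·12664 ≡ 1 (mod 62095).

12664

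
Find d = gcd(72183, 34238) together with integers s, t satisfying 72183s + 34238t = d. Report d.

1

Repeated division:
72183 = 2×34238 + 3707
34238 = 9×3707 + 875
3707 = 4×875 + 207
875 = 4×207 + 47
207 = 4×47 + 19
47 = 2×19 + 9
19 = 2×9 + 1
9 = 9×1 + 0
gcd(72183, 34238) = 1.
Express as a combination:
1 = 19 − 2·9
1 = −2·47 + 5·19
1 = 5·207 − 22·47
1 = −22·875 + 93·207
1 = 93·3707 − 394·875
1 = −394·34238 + 3639·3707
1 = 3639·72183 − 7672·34238
So 1 = (3639)·72183 + (-7672)·34238.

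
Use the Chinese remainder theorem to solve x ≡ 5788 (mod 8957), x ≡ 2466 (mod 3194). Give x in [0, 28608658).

Write x = 5788 + 8957·k. Then 8957·k ≡ 2466 − 5788 ≡ 3066 (mod 3194).
Need 8957⁻¹ mod 3194. Extended Euclid on (3194, 2569):
3194 = 1×2569 + 625
2569 = 4×625 + 69
625 = 9×69 + 4
69 = 17×4 + 1
4 = 4×1 + 0
Back-substitute:
1 = 69 − 17·4
1 = −17·625 + 154·69
1 = 154·2569 − 633·625
1 = −633·3194 + 787·2569
8957⁻¹ ≡ 787 (mod 3194), so k ≡ 787·3066 ≡ 1472 (mod 3194).
x = 5788 + 8957·1472 = 13190492.

13190492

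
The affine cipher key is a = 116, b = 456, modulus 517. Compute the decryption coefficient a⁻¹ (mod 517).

156

Apply the Euclidean algorithm to 517 and 116:
517 = 4×116 + 53
116 = 2×53 + 10
53 = 5×10 + 3
10 = 3×3 + 1
3 = 3×1 + 0
Since gcd(116, 517) = 1, back-substitute to write 1 as a combination:
1 = 10 − 3·3
1 = −3·53 + 16·10
1 = 16·116 − 35·53
1 = −35·517 + 156·116
So 116·156 ≡ 1 (mod 517).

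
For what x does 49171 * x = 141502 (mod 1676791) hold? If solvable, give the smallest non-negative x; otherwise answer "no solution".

First find gcd(49171, 1676791):
1676791 = 34×49171 + 4977
49171 = 9×4977 + 4378
4977 = 1×4378 + 599
4378 = 7×599 + 185
599 = 3×185 + 44
185 = 4×44 + 9
44 = 4×9 + 8
9 = 1×8 + 1
8 = 8×1 + 0
gcd = 1, so a unique solution mod 1676791 exists.
Back-substitute for the Bézout coefficients:
1 = 9 − 8
1 = −44 + 5·9
1 = 5·185 − 21·44
1 = −21·599 + 68·185
1 = 68·4378 − 497·599
1 = −497·4977 + 565·4378
1 = 565·49171 − 5582·4977
1 = −5582·1676791 + 190353·49171
So 49171·(190353) ≡ 1 (mod 1676791), giving 49171⁻¹ ≡ 190353.
x ≡ 49171⁻¹·141502 ≡ 190353·141502 ≡ 1036373 (mod 1676791).

1036373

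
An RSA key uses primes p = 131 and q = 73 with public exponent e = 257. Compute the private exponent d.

2513

φ(n) = (p−1)(q−1) = 130·72 = 9360.
Need d with 257·d ≡ 1 (mod 9360). Apply the extended Euclidean algorithm:
9360 = 36×257 + 108
257 = 2×108 + 41
108 = 2×41 + 26
41 = 1×26 + 15
26 = 1×15 + 11
15 = 1×11 + 4
11 = 2×4 + 3
4 = 1×3 + 1
3 = 3×1 + 0
Back-substitute:
1 = 4 − 3
1 = −11 + 3·4
1 = 3·15 − 4·11
1 = −4·26 + 7·15
1 = 7·41 − 11·26
1 = −11·108 + 29·41
1 = 29·257 − 69·108
1 = −69·9360 + 2513·257
So 257·2513 ≡ 1 (mod 9360), hence d = 2513.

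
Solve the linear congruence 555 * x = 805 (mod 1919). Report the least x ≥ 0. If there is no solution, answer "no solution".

First find gcd(555, 1919):
1919 = 3*555 + 254
555 = 2*254 + 47
254 = 5*47 + 19
47 = 2*19 + 9
19 = 2*9 + 1
9 = 9*1 + 0
gcd = 1, so a unique solution mod 1919 exists.
Back-substitute for the Bézout coefficients:
1 = 19 − 2·9
1 = −2·47 + 5·19
1 = 5·254 − 27·47
1 = −27·555 + 59·254
1 = 59·1919 − 204·555
So 555·(-204) ≡ 1 (mod 1919), giving 555⁻¹ ≡ 1715.
x ≡ 555⁻¹·805 ≡ 1715·805 ≡ 814 (mod 1919).

814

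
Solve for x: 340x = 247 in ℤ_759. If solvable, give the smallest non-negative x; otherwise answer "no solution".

First find gcd(340, 759):
759 = 2*340 + 79
340 = 4*79 + 24
79 = 3*24 + 7
24 = 3*7 + 3
7 = 2*3 + 1
3 = 3*1 + 0
gcd = 1, so a unique solution mod 759 exists.
Back-substitute for the Bézout coefficients:
1 = 7 − 2·3
1 = −2·24 + 7·7
1 = 7·79 − 23·24
1 = −23·340 + 99·79
1 = 99·759 − 221·340
So 340·(-221) ≡ 1 (mod 759), giving 340⁻¹ ≡ 538.
x ≡ 340⁻¹·247 ≡ 538·247 ≡ 61 (mod 759).

61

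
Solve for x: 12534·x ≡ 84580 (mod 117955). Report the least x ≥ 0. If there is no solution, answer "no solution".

First find gcd(12534, 117955):
117955 = 9×12534 + 5149
12534 = 2×5149 + 2236
5149 = 2×2236 + 677
2236 = 3×677 + 205
677 = 3×205 + 62
205 = 3×62 + 19
62 = 3×19 + 5
19 = 3×5 + 4
5 = 1×4 + 1
4 = 4×1 + 0
gcd = 1, so a unique solution mod 117955 exists.
Back-substitute for the Bézout coefficients:
1 = 5 − 4
1 = −19 + 4·5
1 = 4·62 − 13·19
1 = −13·205 + 43·62
1 = 43·677 − 142·205
1 = −142·2236 + 469·677
1 = 469·5149 − 1080·2236
1 = −1080·12534 + 2629·5149
1 = 2629·117955 − 24741·12534
So 12534·(-24741) ≡ 1 (mod 117955), giving 12534⁻¹ ≡ 93214.
x ≡ 12534⁻¹·84580 ≡ 93214·84580 ≡ 45875 (mod 117955).

45875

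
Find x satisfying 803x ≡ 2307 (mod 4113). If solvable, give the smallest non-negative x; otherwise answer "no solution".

3030

First find gcd(803, 4113):
4113 = 5×803 + 98
803 = 8×98 + 19
98 = 5×19 + 3
19 = 6×3 + 1
3 = 3×1 + 0
gcd = 1, so a unique solution mod 4113 exists.
Back-substitute for the Bézout coefficients:
1 = 19 − 6·3
1 = −6·98 + 31·19
1 = 31·803 − 254·98
1 = −254·4113 + 1301·803
So 803·(1301) ≡ 1 (mod 4113), giving 803⁻¹ ≡ 1301.
x ≡ 803⁻¹·2307 ≡ 1301·2307 ≡ 3030 (mod 4113).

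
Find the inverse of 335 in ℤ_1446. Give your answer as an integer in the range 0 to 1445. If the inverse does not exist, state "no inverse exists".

Apply the Euclidean algorithm to 1446 and 335:
1446 = 4·335 + 106
335 = 3·106 + 17
106 = 6·17 + 4
17 = 4·4 + 1
4 = 4·1 + 0
Since gcd(335, 1446) = 1, back-substitute to write 1 as a combination:
1 = 17 − 4·4
1 = −4·106 + 25·17
1 = 25·335 − 79·106
1 = −79·1446 + 341·335
So 335·341 ≡ 1 (mod 1446).

341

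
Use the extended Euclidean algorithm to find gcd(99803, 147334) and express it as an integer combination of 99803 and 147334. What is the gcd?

11

Repeated division:
147334 = 1×99803 + 47531
99803 = 2×47531 + 4741
47531 = 10×4741 + 121
4741 = 39×121 + 22
121 = 5×22 + 11
22 = 2×11 + 0
gcd(99803, 147334) = 11.
Working backward:
11 = 121 − 5·22
11 = −5·4741 + 196·121
11 = 196·47531 − 1965·4741
11 = −1965·99803 + 4126·47531
11 = 4126·147334 − 6091·99803
So 11 = (4126)·147334 + (-6091)·99803.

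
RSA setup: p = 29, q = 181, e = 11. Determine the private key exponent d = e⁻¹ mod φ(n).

φ(n) = (p−1)(q−1) = 28·180 = 5040.
Need d with 11·d ≡ 1 (mod 5040). Apply the extended Euclidean algorithm:
5040 = 458*11 + 2
11 = 5*2 + 1
2 = 2*1 + 0
Back-substitute:
1 = 11 − 5·2
1 = −5·5040 + 2291·11
So 11·2291 ≡ 1 (mod 5040), hence d = 2291.

2291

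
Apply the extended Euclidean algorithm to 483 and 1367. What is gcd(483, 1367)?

1

Repeated division:
1367 = 2×483 + 401
483 = 1×401 + 82
401 = 4×82 + 73
82 = 1×73 + 9
73 = 8×9 + 1
9 = 9×1 + 0
gcd(483, 1367) = 1.
Express as a combination:
1 = 73 − 8·9
1 = −8·82 + 9·73
1 = 9·401 − 44·82
1 = −44·483 + 53·401
1 = 53·1367 − 150·483
So 1 = (53)·1367 + (-150)·483.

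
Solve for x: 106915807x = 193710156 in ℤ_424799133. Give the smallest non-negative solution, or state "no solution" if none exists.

First find gcd(106915807, 424799133):
424799133 = 3*106915807 + 104051712
106915807 = 1*104051712 + 2864095
104051712 = 36*2864095 + 944292
2864095 = 3*944292 + 31219
944292 = 30*31219 + 7722
31219 = 4*7722 + 331
7722 = 23*331 + 109
331 = 3*109 + 4
109 = 27*4 + 1
4 = 4*1 + 0
gcd = 1, so a unique solution mod 424799133 exists.
Back-substitute for the Bézout coefficients:
1 = 109 − 27·4
1 = −27·331 + 82·109
1 = 82·7722 − 1913·331
1 = −1913·31219 + 7734·7722
1 = 7734·944292 − 233933·31219
1 = −233933·2864095 + 709533·944292
1 = 709533·104051712 − 25777121·2864095
1 = −25777121·106915807 + 26486654·104051712
1 = 26486654·424799133 − 105237083·106915807
So 106915807·(-105237083) ≡ 1 (mod 424799133), giving 106915807⁻¹ ≡ 319562050.
x ≡ 106915807⁻¹·193710156 ≡ 319562050·193710156 ≡ 120217404 (mod 424799133).

120217404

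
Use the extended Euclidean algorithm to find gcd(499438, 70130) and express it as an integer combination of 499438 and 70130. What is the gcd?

2

Euclidean algorithm:
499438 = 7×70130 + 8528
70130 = 8×8528 + 1906
8528 = 4×1906 + 904
1906 = 2×904 + 98
904 = 9×98 + 22
98 = 4×22 + 10
22 = 2×10 + 2
10 = 5×2 + 0
gcd(499438, 70130) = 2.
Express as a combination:
2 = 22 − 2·10
2 = −2·98 + 9·22
2 = 9·904 − 83·98
2 = −83·1906 + 175·904
2 = 175·8528 − 783·1906
2 = −783·70130 + 6439·8528
2 = 6439·499438 − 45856·70130
So 2 = (6439)·499438 + (-45856)·70130.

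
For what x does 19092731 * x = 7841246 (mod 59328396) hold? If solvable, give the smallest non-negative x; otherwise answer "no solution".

50404078

First find gcd(19092731, 59328396):
59328396 = 3·19092731 + 2050203
19092731 = 9·2050203 + 640904
2050203 = 3·640904 + 127491
640904 = 5·127491 + 3449
127491 = 36·3449 + 3327
3449 = 1·3327 + 122
3327 = 27·122 + 33
122 = 3·33 + 23
33 = 1·23 + 10
23 = 2·10 + 3
10 = 3·3 + 1
3 = 3·1 + 0
gcd = 1, so a unique solution mod 59328396 exists.
Back-substitute for the Bézout coefficients:
1 = 10 − 3·3
1 = −3·23 + 7·10
1 = 7·33 − 10·23
1 = −10·122 + 37·33
1 = 37·3327 − 1009·122
1 = −1009·3449 + 1046·3327
1 = 1046·127491 − 38665·3449
1 = −38665·640904 + 194371·127491
1 = 194371·2050203 − 621778·640904
1 = −621778·19092731 + 5790373·2050203
1 = 5790373·59328396 − 17992897·19092731
So 19092731·(-17992897) ≡ 1 (mod 59328396), giving 19092731⁻¹ ≡ 41335499.
x ≡ 19092731⁻¹·7841246 ≡ 41335499·7841246 ≡ 50404078 (mod 59328396).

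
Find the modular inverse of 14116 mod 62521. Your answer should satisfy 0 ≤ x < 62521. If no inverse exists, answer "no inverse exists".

4903

gcd(62521, 14116) by repeated division:
62521 = 4·14116 + 6057
14116 = 2·6057 + 2002
6057 = 3·2002 + 51
2002 = 39·51 + 13
51 = 3·13 + 12
13 = 1·12 + 1
12 = 12·1 + 0
gcd = 1, so the inverse exists. Back-substitute:
1 = 13 − 12
1 = −51 + 4·13
1 = 4·2002 − 157·51
1 = −157·6057 + 475·2002
1 = 475·14116 − 1107·6057
1 = −1107·62521 + 4903·14116
So 14116·4903 ≡ 1 (mod 62521).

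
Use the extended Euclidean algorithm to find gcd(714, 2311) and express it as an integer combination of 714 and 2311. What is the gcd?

Repeated division:
2311 = 3×714 + 169
714 = 4×169 + 38
169 = 4×38 + 17
38 = 2×17 + 4
17 = 4×4 + 1
4 = 4×1 + 0
gcd(714, 2311) = 1.
Working backward:
1 = 17 − 4·4
1 = −4·38 + 9·17
1 = 9·169 − 40·38
1 = −40·714 + 169·169
1 = 169·2311 − 547·714
So 1 = (169)·2311 + (-547)·714.

1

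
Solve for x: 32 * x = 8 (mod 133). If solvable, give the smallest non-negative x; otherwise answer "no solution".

100

First find gcd(32, 133):
133 = 4·32 + 5
32 = 6·5 + 2
5 = 2·2 + 1
2 = 2·1 + 0
gcd = 1, so a unique solution mod 133 exists.
Back-substitute for the Bézout coefficients:
1 = 5 − 2·2
1 = −2·32 + 13·5
1 = 13·133 − 54·32
So 32·(-54) ≡ 1 (mod 133), giving 32⁻¹ ≡ 79.
x ≡ 32⁻¹·8 ≡ 79·8 ≡ 100 (mod 133).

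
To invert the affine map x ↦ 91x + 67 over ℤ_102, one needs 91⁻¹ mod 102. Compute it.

gcd(102, 91) by repeated division:
102 = 1*91 + 11
91 = 8*11 + 3
11 = 3*3 + 2
3 = 1*2 + 1
2 = 2*1 + 0
Since gcd(91, 102) = 1, back-substitute to write 1 as a combination:
1 = 3 − 2
1 = −11 + 4·3
1 = 4·91 − 33·11
1 = −33·102 + 37·91
So 91·37 ≡ 1 (mod 102).

37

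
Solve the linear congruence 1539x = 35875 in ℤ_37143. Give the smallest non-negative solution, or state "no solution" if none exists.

no solution

gcd(1539, 37143):
37143 = 24*1539 + 207
1539 = 7*207 + 90
207 = 2*90 + 27
90 = 3*27 + 9
27 = 3*9 + 0
gcd = 9, but 9 ∤ 35875, so the congruence has no solution.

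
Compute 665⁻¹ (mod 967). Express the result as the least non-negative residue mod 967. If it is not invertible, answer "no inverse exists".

Apply the Euclidean algorithm to 967 and 665:
967 = 1*665 + 302
665 = 2*302 + 61
302 = 4*61 + 58
61 = 1*58 + 3
58 = 19*3 + 1
3 = 3*1 + 0
gcd = 1, so the inverse exists. Back-substitute:
1 = 58 − 19·3
1 = −19·61 + 20·58
1 = 20·302 − 99·61
1 = −99·665 + 218·302
1 = 218·967 − 317·665
Thus 665·(-317) ≡ 1 (mod 967); reducing, -317 mod 967 = 650.

650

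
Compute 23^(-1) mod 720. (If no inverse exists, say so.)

Run Euclid on (720, 23):
720 = 31*23 + 7
23 = 3*7 + 2
7 = 3*2 + 1
2 = 2*1 + 0
The gcd is 1. Working backward:
1 = 7 − 3·2
1 = −3·23 + 10·7
1 = 10·720 − 313·23
Thus 23·(-313) ≡ 1 (mod 720); reducing, -313 mod 720 = 407.

407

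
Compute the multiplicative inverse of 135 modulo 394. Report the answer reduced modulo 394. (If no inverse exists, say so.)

251

Extended Euclidean algorithm:
394 = 2·135 + 124
135 = 1·124 + 11
124 = 11·11 + 3
11 = 3·3 + 2
3 = 1·2 + 1
2 = 2·1 + 0
gcd = 1, so the inverse exists. Back-substitute:
1 = 3 − 2
1 = −11 + 4·3
1 = 4·124 − 45·11
1 = −45·135 + 49·124
1 = 49·394 − 143·135
Hence 135⁻¹ ≡ -143 ≡ 251 (mod 394).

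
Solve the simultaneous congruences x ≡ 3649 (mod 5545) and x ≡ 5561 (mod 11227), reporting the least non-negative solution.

36201409

Write x = 3649 + 5545·k. Then 5545·k ≡ 5561 − 3649 ≡ 1912 (mod 11227).
Need 5545⁻¹ mod 11227. Extended Euclid on (11227, 5545):
11227 = 2*5545 + 137
5545 = 40*137 + 65
137 = 2*65 + 7
65 = 9*7 + 2
7 = 3*2 + 1
2 = 2*1 + 0
Back-substitute:
1 = 7 − 3·2
1 = −3·65 + 28·7
1 = 28·137 − 59·65
1 = −59·5545 + 2388·137
1 = 2388·11227 − 4835·5545
5545⁻¹ ≡ 6392 (mod 11227), so k ≡ 6392·1912 ≡ 6528 (mod 11227).
x = 3649 + 5545·6528 = 36201409.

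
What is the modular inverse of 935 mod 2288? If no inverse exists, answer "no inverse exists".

no inverse exists

Compute gcd(935, 2288):
2288 = 2×935 + 418
935 = 2×418 + 99
418 = 4×99 + 22
99 = 4×22 + 11
22 = 2×11 + 0
The gcd is 11, not 1, hence no inverse exists.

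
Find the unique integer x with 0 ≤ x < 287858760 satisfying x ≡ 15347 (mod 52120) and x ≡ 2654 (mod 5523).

20498507

Write x = 15347 + 52120·k. Then 52120·k ≡ 2654 − 15347 ≡ 3876 (mod 5523).
Need 52120⁻¹ mod 5523. Extended Euclid on (5523, 2413):
5523 = 2×2413 + 697
2413 = 3×697 + 322
697 = 2×322 + 53
322 = 6×53 + 4
53 = 13×4 + 1
4 = 4×1 + 0
Back-substitute:
1 = 53 − 13·4
1 = −13·322 + 79·53
1 = 79·697 − 171·322
1 = −171·2413 + 592·697
1 = 592·5523 − 1355·2413
52120⁻¹ ≡ 4168 (mod 5523), so k ≡ 4168·3876 ≡ 393 (mod 5523).
x = 15347 + 52120·393 = 20498507.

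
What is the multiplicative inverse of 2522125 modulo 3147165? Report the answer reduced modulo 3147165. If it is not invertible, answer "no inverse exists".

Compute gcd(2522125, 3147165):
3147165 = 1*2522125 + 625040
2522125 = 4*625040 + 21965
625040 = 28*21965 + 10020
21965 = 2*10020 + 1925
10020 = 5*1925 + 395
1925 = 4*395 + 345
395 = 1*345 + 50
345 = 6*50 + 45
50 = 1*45 + 5
45 = 9*5 + 0
The gcd is 5, not 1, hence no inverse exists.

no inverse exists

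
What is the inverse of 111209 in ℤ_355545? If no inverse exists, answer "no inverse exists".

Extended Euclidean algorithm:
355545 = 3*111209 + 21918
111209 = 5*21918 + 1619
21918 = 13*1619 + 871
1619 = 1*871 + 748
871 = 1*748 + 123
748 = 6*123 + 10
123 = 12*10 + 3
10 = 3*3 + 1
3 = 3*1 + 0
Since gcd(111209, 355545) = 1, back-substitute to write 1 as a combination:
1 = 10 − 3·3
1 = −3·123 + 37·10
1 = 37·748 − 225·123
1 = −225·871 + 262·748
1 = 262·1619 − 487·871
1 = −487·21918 + 6593·1619
1 = 6593·111209 − 33452·21918
1 = −33452·355545 + 106949·111209
So 111209·106949 ≡ 1 (mod 355545).

106949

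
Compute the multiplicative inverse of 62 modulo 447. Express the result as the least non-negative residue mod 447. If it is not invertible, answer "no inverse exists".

Run Euclid on (447, 62):
447 = 7*62 + 13
62 = 4*13 + 10
13 = 1*10 + 3
10 = 3*3 + 1
3 = 3*1 + 0
gcd = 1, so the inverse exists. Back-substitute:
1 = 10 − 3·3
1 = −3·13 + 4·10
1 = 4·62 − 19·13
1 = −19·447 + 137·62
So 62·137 ≡ 1 (mod 447).

137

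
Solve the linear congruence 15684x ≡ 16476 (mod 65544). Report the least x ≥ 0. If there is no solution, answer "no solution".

3081

First find gcd(15684, 65544):
65544 = 4*15684 + 2808
15684 = 5*2808 + 1644
2808 = 1*1644 + 1164
1644 = 1*1164 + 480
1164 = 2*480 + 204
480 = 2*204 + 72
204 = 2*72 + 60
72 = 1*60 + 12
60 = 5*12 + 0
gcd = 12 and 12 | 16476, so solutions exist. Divide through by 12: 1307x ≡ 1373 (mod 5462).
Now find 1307⁻¹ mod 5462:
5462 = 4*1307 + 234
1307 = 5*234 + 137
234 = 1*137 + 97
137 = 1*97 + 40
97 = 2*40 + 17
40 = 2*17 + 6
17 = 2*6 + 5
6 = 1*5 + 1
5 = 5*1 + 0
Back-substitute:
1 = 6 − 5
1 = −17 + 3·6
1 = 3·40 − 7·17
1 = −7·97 + 17·40
1 = 17·137 − 24·97
1 = −24·234 + 41·137
1 = 41·1307 − 229·234
1 = −229·5462 + 957·1307
So 1307⁻¹ ≡ 957 (mod 5462).
Then x ≡ 957·1373 ≡ 3081 (mod 5462); the smallest non-negative solution is x = 3081.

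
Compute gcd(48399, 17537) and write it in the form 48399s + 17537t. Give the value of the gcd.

Euclidean algorithm:
48399 = 2×17537 + 13325
17537 = 1×13325 + 4212
13325 = 3×4212 + 689
4212 = 6×689 + 78
689 = 8×78 + 65
78 = 1×65 + 13
65 = 5×13 + 0
gcd(48399, 17537) = 13.
Back-substituting:
13 = 78 − 65
13 = −689 + 9·78
13 = 9·4212 − 55·689
13 = −55·13325 + 174·4212
13 = 174·17537 − 229·13325
13 = −229·48399 + 632·17537
So 13 = (-229)·48399 + (632)·17537.

13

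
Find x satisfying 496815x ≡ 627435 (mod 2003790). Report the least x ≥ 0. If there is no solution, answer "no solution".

First find gcd(496815, 2003790):
2003790 = 4×496815 + 16530
496815 = 30×16530 + 915
16530 = 18×915 + 60
915 = 15×60 + 15
60 = 4×15 + 0
gcd = 15 and 15 | 627435, so solutions exist. Divide through by 15: 33121x ≡ 41829 (mod 133586).
Now find 33121⁻¹ mod 133586:
133586 = 4×33121 + 1102
33121 = 30×1102 + 61
1102 = 18×61 + 4
61 = 15×4 + 1
4 = 4×1 + 0
Back-substitute:
1 = 61 − 15·4
1 = −15·1102 + 271·61
1 = 271·33121 − 8145·1102
1 = −8145·133586 + 32851·33121
So 33121⁻¹ ≡ 32851 (mod 133586).
Then x ≡ 32851·41829 ≡ 58883 (mod 133586); the smallest non-negative solution is x = 58883.

58883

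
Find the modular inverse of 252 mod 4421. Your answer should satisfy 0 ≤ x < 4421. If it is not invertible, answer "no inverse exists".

Run Euclid on (4421, 252):
4421 = 17×252 + 137
252 = 1×137 + 115
137 = 1×115 + 22
115 = 5×22 + 5
22 = 4×5 + 2
5 = 2×2 + 1
2 = 2×1 + 0
The gcd is 1. Working backward:
1 = 5 − 2·2
1 = −2·22 + 9·5
1 = 9·115 − 47·22
1 = −47·137 + 56·115
1 = 56·252 − 103·137
1 = −103·4421 + 1807·252
So 252·1807 ≡ 1 (mod 4421).

1807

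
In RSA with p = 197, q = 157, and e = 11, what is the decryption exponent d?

φ(n) = (p−1)(q−1) = 196·156 = 30576.
Need d with 11·d ≡ 1 (mod 30576). Apply the extended Euclidean algorithm:
30576 = 2779·11 + 7
11 = 1·7 + 4
7 = 1·4 + 3
4 = 1·3 + 1
3 = 3·1 + 0
Back-substitute:
1 = 4 − 3
1 = −7 + 2·4
1 = 2·11 − 3·7
1 = −3·30576 + 8339·11
So 11·8339 ≡ 1 (mod 30576), hence d = 8339.

8339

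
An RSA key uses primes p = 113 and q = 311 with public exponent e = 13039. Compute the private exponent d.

18959

φ(n) = (p−1)(q−1) = 112·310 = 34720.
Need d with 13039·d ≡ 1 (mod 34720). Apply the extended Euclidean algorithm:
34720 = 2×13039 + 8642
13039 = 1×8642 + 4397
8642 = 1×4397 + 4245
4397 = 1×4245 + 152
4245 = 27×152 + 141
152 = 1×141 + 11
141 = 12×11 + 9
11 = 1×9 + 2
9 = 4×2 + 1
2 = 2×1 + 0
Back-substitute:
1 = 9 − 4·2
1 = −4·11 + 5·9
1 = 5·141 − 64·11
1 = −64·152 + 69·141
1 = 69·4245 − 1927·152
1 = −1927·4397 + 1996·4245
1 = 1996·8642 − 3923·4397
1 = −3923·13039 + 5919·8642
1 = 5919·34720 − 15761·13039
So 13039·(-15761) ≡ 1 (mod 34720), hence d ≡ -15761 ≡ 18959 (mod 34720).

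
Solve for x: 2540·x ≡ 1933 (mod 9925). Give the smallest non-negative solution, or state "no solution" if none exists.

gcd(2540, 9925):
9925 = 3*2540 + 2305
2540 = 1*2305 + 235
2305 = 9*235 + 190
235 = 1*190 + 45
190 = 4*45 + 10
45 = 4*10 + 5
10 = 2*5 + 0
gcd = 5, but 5 ∤ 1933, so the congruence has no solution.

no solution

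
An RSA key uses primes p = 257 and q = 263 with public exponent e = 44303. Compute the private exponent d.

φ(n) = (p−1)(q−1) = 256·262 = 67072.
Need d with 44303·d ≡ 1 (mod 67072). Apply the extended Euclidean algorithm:
67072 = 1*44303 + 22769
44303 = 1*22769 + 21534
22769 = 1*21534 + 1235
21534 = 17*1235 + 539
1235 = 2*539 + 157
539 = 3*157 + 68
157 = 2*68 + 21
68 = 3*21 + 5
21 = 4*5 + 1
5 = 5*1 + 0
Back-substitute:
1 = 21 − 4·5
1 = −4·68 + 13·21
1 = 13·157 − 30·68
1 = −30·539 + 103·157
1 = 103·1235 − 236·539
1 = −236·21534 + 4115·1235
1 = 4115·22769 − 4351·21534
1 = −4351·44303 + 8466·22769
1 = 8466·67072 − 12817·44303
So 44303·(-12817) ≡ 1 (mod 67072), hence d ≡ -12817 ≡ 54255 (mod 67072).

54255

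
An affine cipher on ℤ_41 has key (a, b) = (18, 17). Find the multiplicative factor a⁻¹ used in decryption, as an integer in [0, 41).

Extended Euclidean algorithm:
41 = 2·18 + 5
18 = 3·5 + 3
5 = 1·3 + 2
3 = 1·2 + 1
2 = 2·1 + 0
Since gcd(18, 41) = 1, back-substitute to write 1 as a combination:
1 = 3 − 2
1 = −5 + 2·3
1 = 2·18 − 7·5
1 = −7·41 + 16·18
So 18·16 ≡ 1 (mod 41).

16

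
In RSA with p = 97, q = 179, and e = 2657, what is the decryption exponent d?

10721

φ(n) = (p−1)(q−1) = 96·178 = 17088.
Need d with 2657·d ≡ 1 (mod 17088). Apply the extended Euclidean algorithm:
17088 = 6·2657 + 1146
2657 = 2·1146 + 365
1146 = 3·365 + 51
365 = 7·51 + 8
51 = 6·8 + 3
8 = 2·3 + 2
3 = 1·2 + 1
2 = 2·1 + 0
Back-substitute:
1 = 3 − 2
1 = −8 + 3·3
1 = 3·51 − 19·8
1 = −19·365 + 136·51
1 = 136·1146 − 427·365
1 = −427·2657 + 990·1146
1 = 990·17088 − 6367·2657
So 2657·(-6367) ≡ 1 (mod 17088), hence d ≡ -6367 ≡ 10721 (mod 17088).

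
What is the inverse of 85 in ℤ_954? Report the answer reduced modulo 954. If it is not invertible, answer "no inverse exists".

Extended Euclidean algorithm:
954 = 11*85 + 19
85 = 4*19 + 9
19 = 2*9 + 1
9 = 9*1 + 0
gcd = 1, so the inverse exists. Back-substitute:
1 = 19 − 2·9
1 = −2·85 + 9·19
1 = 9·954 − 101·85
So 85·(-101) ≡ 1 (mod 954), and -101 ≡ 853 (mod 954).

853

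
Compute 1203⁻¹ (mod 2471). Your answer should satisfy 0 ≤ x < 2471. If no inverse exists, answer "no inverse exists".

76

Extended Euclidean algorithm:
2471 = 2×1203 + 65
1203 = 18×65 + 33
65 = 1×33 + 32
33 = 1×32 + 1
32 = 32×1 + 0
The gcd is 1. Working backward:
1 = 33 − 32
1 = −65 + 2·33
1 = 2·1203 − 37·65
1 = −37·2471 + 76·1203
So 1203·76 ≡ 1 (mod 2471).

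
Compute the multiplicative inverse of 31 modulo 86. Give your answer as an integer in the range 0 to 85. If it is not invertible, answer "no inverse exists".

25

Extended Euclidean algorithm:
86 = 2*31 + 24
31 = 1*24 + 7
24 = 3*7 + 3
7 = 2*3 + 1
3 = 3*1 + 0
Since gcd(31, 86) = 1, back-substitute to write 1 as a combination:
1 = 7 − 2·3
1 = −2·24 + 7·7
1 = 7·31 − 9·24
1 = −9·86 + 25·31
So 31·25 ≡ 1 (mod 86).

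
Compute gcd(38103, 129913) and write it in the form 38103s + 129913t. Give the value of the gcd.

1

Repeated division:
129913 = 3·38103 + 15604
38103 = 2·15604 + 6895
15604 = 2·6895 + 1814
6895 = 3·1814 + 1453
1814 = 1·1453 + 361
1453 = 4·361 + 9
361 = 40·9 + 1
9 = 9·1 + 0
gcd(38103, 129913) = 1.
Express as a combination:
1 = 361 − 40·9
1 = −40·1453 + 161·361
1 = 161·1814 − 201·1453
1 = −201·6895 + 764·1814
1 = 764·15604 − 1729·6895
1 = −1729·38103 + 4222·15604
1 = 4222·129913 − 14395·38103
So 1 = (4222)·129913 + (-14395)·38103.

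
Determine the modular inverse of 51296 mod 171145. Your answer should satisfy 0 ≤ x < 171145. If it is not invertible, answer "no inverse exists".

42516

gcd(171145, 51296) by repeated division:
171145 = 3·51296 + 17257
51296 = 2·17257 + 16782
17257 = 1·16782 + 475
16782 = 35·475 + 157
475 = 3·157 + 4
157 = 39·4 + 1
4 = 4·1 + 0
gcd = 1, so the inverse exists. Back-substitute:
1 = 157 − 39·4
1 = −39·475 + 118·157
1 = 118·16782 − 4169·475
1 = −4169·17257 + 4287·16782
1 = 4287·51296 − 12743·17257
1 = −12743·171145 + 42516·51296
So 51296·42516 ≡ 1 (mod 171145).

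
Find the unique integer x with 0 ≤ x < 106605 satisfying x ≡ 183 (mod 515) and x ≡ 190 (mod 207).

41383

Write x = 183 + 515·k. Then 515·k ≡ 190 − 183 ≡ 7 (mod 207).
Need 515⁻¹ mod 207. Extended Euclid on (207, 101):
207 = 2*101 + 5
101 = 20*5 + 1
5 = 5*1 + 0
Back-substitute:
1 = 101 − 20·5
1 = −20·207 + 41·101
515⁻¹ ≡ 41 (mod 207), so k ≡ 41·7 ≡ 80 (mod 207).
x = 183 + 515·80 = 41383.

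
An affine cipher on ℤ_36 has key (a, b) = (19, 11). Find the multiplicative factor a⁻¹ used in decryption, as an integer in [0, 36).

19

Extended Euclidean algorithm:
36 = 1×19 + 17
19 = 1×17 + 2
17 = 8×2 + 1
2 = 2×1 + 0
Since gcd(19, 36) = 1, back-substitute to write 1 as a combination:
1 = 17 − 8·2
1 = −8·19 + 9·17
1 = 9·36 − 17·19
So 19·(-17) ≡ 1 (mod 36), and -17 ≡ 19 (mod 36).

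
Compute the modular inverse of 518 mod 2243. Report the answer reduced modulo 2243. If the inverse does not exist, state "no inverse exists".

Run Euclid on (2243, 518):
2243 = 4×518 + 171
518 = 3×171 + 5
171 = 34×5 + 1
5 = 5×1 + 0
gcd = 1, so the inverse exists. Back-substitute:
1 = 171 − 34·5
1 = −34·518 + 103·171
1 = 103·2243 − 446·518
Thus 518·(-446) ≡ 1 (mod 2243); reducing, -446 mod 2243 = 1797.

1797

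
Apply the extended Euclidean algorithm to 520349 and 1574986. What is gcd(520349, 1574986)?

1

Euclidean algorithm:
1574986 = 3*520349 + 13939
520349 = 37*13939 + 4606
13939 = 3*4606 + 121
4606 = 38*121 + 8
121 = 15*8 + 1
8 = 8*1 + 0
gcd(520349, 1574986) = 1.
Back-substituting:
1 = 121 − 15·8
1 = −15·4606 + 571·121
1 = 571·13939 − 1728·4606
1 = −1728·520349 + 64507·13939
1 = 64507·1574986 − 195249·520349
So 1 = (64507)·1574986 + (-195249)·520349.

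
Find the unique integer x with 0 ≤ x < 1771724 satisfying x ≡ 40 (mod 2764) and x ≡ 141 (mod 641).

Write x = 40 + 2764·k. Then 2764·k ≡ 141 − 40 ≡ 101 (mod 641).
Need 2764⁻¹ mod 641. Extended Euclid on (641, 200):
641 = 3×200 + 41
200 = 4×41 + 36
41 = 1×36 + 5
36 = 7×5 + 1
5 = 5×1 + 0
Back-substitute:
1 = 36 − 7·5
1 = −7·41 + 8·36
1 = 8·200 − 39·41
1 = −39·641 + 125·200
2764⁻¹ ≡ 125 (mod 641), so k ≡ 125·101 ≡ 446 (mod 641).
x = 40 + 2764·446 = 1232784.

1232784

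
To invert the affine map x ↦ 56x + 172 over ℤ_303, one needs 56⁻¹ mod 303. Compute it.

92

Run Euclid on (303, 56):
303 = 5×56 + 23
56 = 2×23 + 10
23 = 2×10 + 3
10 = 3×3 + 1
3 = 3×1 + 0
Since gcd(56, 303) = 1, back-substitute to write 1 as a combination:
1 = 10 − 3·3
1 = −3·23 + 7·10
1 = 7·56 − 17·23
1 = −17·303 + 92·56
So 56·92 ≡ 1 (mod 303).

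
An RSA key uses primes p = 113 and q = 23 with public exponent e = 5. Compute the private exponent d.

493

φ(n) = (p−1)(q−1) = 112·22 = 2464.
Need d with 5·d ≡ 1 (mod 2464). Apply the extended Euclidean algorithm:
2464 = 492×5 + 4
5 = 1×4 + 1
4 = 4×1 + 0
Back-substitute:
1 = 5 − 4
1 = −2464 + 493·5
So 5·493 ≡ 1 (mod 2464), hence d = 493.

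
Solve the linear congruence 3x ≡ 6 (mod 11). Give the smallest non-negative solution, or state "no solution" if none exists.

First find gcd(3, 11):
11 = 3·3 + 2
3 = 1·2 + 1
2 = 2·1 + 0
gcd = 1, so a unique solution mod 11 exists.
Back-substitute for the Bézout coefficients:
1 = 3 − 2
1 = −11 + 4·3
So 3·(4) ≡ 1 (mod 11), giving 3⁻¹ ≡ 4.
x ≡ 3⁻¹·6 ≡ 4·6 ≡ 2 (mod 11).

2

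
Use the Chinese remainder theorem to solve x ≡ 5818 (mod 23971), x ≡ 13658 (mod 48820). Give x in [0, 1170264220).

679343958

Write x = 5818 + 23971·k. Then 23971·k ≡ 13658 − 5818 ≡ 7840 (mod 48820).
Need 23971⁻¹ mod 48820. Extended Euclid on (48820, 23971):
48820 = 2×23971 + 878
23971 = 27×878 + 265
878 = 3×265 + 83
265 = 3×83 + 16
83 = 5×16 + 3
16 = 5×3 + 1
3 = 3×1 + 0
Back-substitute:
1 = 16 − 5·3
1 = −5·83 + 26·16
1 = 26·265 − 83·83
1 = −83·878 + 275·265
1 = 275·23971 − 7508·878
1 = −7508·48820 + 15291·23971
23971⁻¹ ≡ 15291 (mod 48820), so k ≡ 15291·7840 ≡ 28340 (mod 48820).
x = 5818 + 23971·28340 = 679343958.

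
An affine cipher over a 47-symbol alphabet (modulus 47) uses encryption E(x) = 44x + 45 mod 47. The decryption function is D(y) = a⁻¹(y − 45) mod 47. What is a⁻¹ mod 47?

31

Extended Euclidean algorithm:
47 = 1·44 + 3
44 = 14·3 + 2
3 = 1·2 + 1
2 = 2·1 + 0
Since gcd(44, 47) = 1, back-substitute to write 1 as a combination:
1 = 3 − 2
1 = −44 + 15·3
1 = 15·47 − 16·44
So 44·(-16) ≡ 1 (mod 47), and -16 ≡ 31 (mod 47).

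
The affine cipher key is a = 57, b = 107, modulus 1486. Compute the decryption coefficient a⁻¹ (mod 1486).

Extended Euclidean algorithm:
1486 = 26·57 + 4
57 = 14·4 + 1
4 = 4·1 + 0
gcd = 1, so the inverse exists. Back-substitute:
1 = 57 − 14·4
1 = −14·1486 + 365·57
So 57·365 ≡ 1 (mod 1486).

365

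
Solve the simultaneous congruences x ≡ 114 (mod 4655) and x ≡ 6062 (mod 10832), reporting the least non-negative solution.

Write x = 114 + 4655·k. Then 4655·k ≡ 6062 − 114 ≡ 5948 (mod 10832).
Need 4655⁻¹ mod 10832. Extended Euclid on (10832, 4655):
10832 = 2·4655 + 1522
4655 = 3·1522 + 89
1522 = 17·89 + 9
89 = 9·9 + 8
9 = 1·8 + 1
8 = 8·1 + 0
Back-substitute:
1 = 9 − 8
1 = −89 + 10·9
1 = 10·1522 − 171·89
1 = −171·4655 + 523·1522
1 = 523·10832 − 1217·4655
4655⁻¹ ≡ 9615 (mod 10832), so k ≡ 9615·5948 ≡ 7892 (mod 10832).
x = 114 + 4655·7892 = 36737374.

36737374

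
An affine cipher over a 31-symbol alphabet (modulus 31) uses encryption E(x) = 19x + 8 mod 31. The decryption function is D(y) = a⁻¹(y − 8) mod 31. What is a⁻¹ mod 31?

Apply the Euclidean algorithm to 31 and 19:
31 = 1×19 + 12
19 = 1×12 + 7
12 = 1×7 + 5
7 = 1×5 + 2
5 = 2×2 + 1
2 = 2×1 + 0
The gcd is 1. Working backward:
1 = 5 − 2·2
1 = −2·7 + 3·5
1 = 3·12 − 5·7
1 = −5·19 + 8·12
1 = 8·31 − 13·19
Thus 19·(-13) ≡ 1 (mod 31); reducing, -13 mod 31 = 18.

18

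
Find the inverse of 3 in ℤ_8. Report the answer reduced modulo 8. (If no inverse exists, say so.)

3

gcd(8, 3) by repeated division:
8 = 2·3 + 2
3 = 1·2 + 1
2 = 2·1 + 0
gcd = 1, so the inverse exists. Back-substitute:
1 = 3 − 2
1 = −8 + 3·3
So 3·3 ≡ 1 (mod 8).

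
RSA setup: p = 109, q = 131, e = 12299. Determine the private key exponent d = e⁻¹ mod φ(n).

φ(n) = (p−1)(q−1) = 108·130 = 14040.
Need d with 12299·d ≡ 1 (mod 14040). Apply the extended Euclidean algorithm:
14040 = 1·12299 + 1741
12299 = 7·1741 + 112
1741 = 15·112 + 61
112 = 1·61 + 51
61 = 1·51 + 10
51 = 5·10 + 1
10 = 10·1 + 0
Back-substitute:
1 = 51 − 5·10
1 = −5·61 + 6·51
1 = 6·112 − 11·61
1 = −11·1741 + 171·112
1 = 171·12299 − 1208·1741
1 = −1208·14040 + 1379·12299
So 12299·1379 ≡ 1 (mod 14040), hence d = 1379.

1379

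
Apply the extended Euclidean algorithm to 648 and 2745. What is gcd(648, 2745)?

Repeated division:
2745 = 4*648 + 153
648 = 4*153 + 36
153 = 4*36 + 9
36 = 4*9 + 0
gcd(648, 2745) = 9.
Express as a combination:
9 = 153 − 4·36
9 = −4·648 + 17·153
9 = 17·2745 − 72·648
So 9 = (17)·2745 + (-72)·648.

9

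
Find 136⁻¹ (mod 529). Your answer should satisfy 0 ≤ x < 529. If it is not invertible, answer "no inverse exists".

gcd(529, 136) by repeated division:
529 = 3*136 + 121
136 = 1*121 + 15
121 = 8*15 + 1
15 = 15*1 + 0
The gcd is 1. Working backward:
1 = 121 − 8·15
1 = −8·136 + 9·121
1 = 9·529 − 35·136
Thus 136·(-35) ≡ 1 (mod 529); reducing, -35 mod 529 = 494.

494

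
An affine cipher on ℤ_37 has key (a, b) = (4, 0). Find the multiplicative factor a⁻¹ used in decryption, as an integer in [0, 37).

28

Apply the Euclidean algorithm to 37 and 4:
37 = 9·4 + 1
4 = 4·1 + 0
gcd = 1, so the inverse exists. Back-substitute:
1 = 37 − 9·4
Hence 4⁻¹ ≡ -9 ≡ 28 (mod 37).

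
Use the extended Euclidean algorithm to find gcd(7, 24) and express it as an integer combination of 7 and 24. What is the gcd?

1

Repeated division:
24 = 3×7 + 3
7 = 2×3 + 1
3 = 3×1 + 0
gcd(7, 24) = 1.
Back-substituting:
1 = 7 − 2·3
1 = −2·24 + 7·7
So 1 = (-2)·24 + (7)·7.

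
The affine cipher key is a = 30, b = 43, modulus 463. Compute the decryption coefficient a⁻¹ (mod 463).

355

gcd(463, 30) by repeated division:
463 = 15×30 + 13
30 = 2×13 + 4
13 = 3×4 + 1
4 = 4×1 + 0
gcd = 1, so the inverse exists. Back-substitute:
1 = 13 − 3·4
1 = −3·30 + 7·13
1 = 7·463 − 108·30
So 30·(-108) ≡ 1 (mod 463), and -108 ≡ 355 (mod 463).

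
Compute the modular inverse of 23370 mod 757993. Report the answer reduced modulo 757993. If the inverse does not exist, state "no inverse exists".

175892

gcd(757993, 23370) by repeated division:
757993 = 32·23370 + 10153
23370 = 2·10153 + 3064
10153 = 3·3064 + 961
3064 = 3·961 + 181
961 = 5·181 + 56
181 = 3·56 + 13
56 = 4·13 + 4
13 = 3·4 + 1
4 = 4·1 + 0
Since gcd(23370, 757993) = 1, back-substitute to write 1 as a combination:
1 = 13 − 3·4
1 = −3·56 + 13·13
1 = 13·181 − 42·56
1 = −42·961 + 223·181
1 = 223·3064 − 711·961
1 = −711·10153 + 2356·3064
1 = 2356·23370 − 5423·10153
1 = −5423·757993 + 175892·23370
So 23370·175892 ≡ 1 (mod 757993).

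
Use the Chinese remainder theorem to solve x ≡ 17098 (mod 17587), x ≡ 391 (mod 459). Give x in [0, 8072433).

3446563

Write x = 17098 + 17587·k. Then 17587·k ≡ 391 − 17098 ≡ 276 (mod 459).
Need 17587⁻¹ mod 459. Extended Euclid on (459, 145):
459 = 3×145 + 24
145 = 6×24 + 1
24 = 24×1 + 0
Back-substitute:
1 = 145 − 6·24
1 = −6·459 + 19·145
17587⁻¹ ≡ 19 (mod 459), so k ≡ 19·276 ≡ 195 (mod 459).
x = 17098 + 17587·195 = 3446563.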